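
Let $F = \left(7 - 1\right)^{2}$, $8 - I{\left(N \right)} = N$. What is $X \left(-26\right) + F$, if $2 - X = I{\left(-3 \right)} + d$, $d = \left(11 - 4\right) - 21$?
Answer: $-94$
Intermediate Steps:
$I{\left(N \right)} = 8 - N$
$d = -14$ ($d = \left(11 - 4\right) - 21 = 7 - 21 = -14$)
$X = 5$ ($X = 2 - \left(\left(8 - -3\right) - 14\right) = 2 - \left(\left(8 + 3\right) - 14\right) = 2 - \left(11 - 14\right) = 2 - -3 = 2 + 3 = 5$)
$F = 36$ ($F = 6^{2} = 36$)
$X \left(-26\right) + F = 5 \left(-26\right) + 36 = -130 + 36 = -94$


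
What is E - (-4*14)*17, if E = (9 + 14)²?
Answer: 1481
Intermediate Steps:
E = 529 (E = 23² = 529)
E - (-4*14)*17 = 529 - (-4*14)*17 = 529 - (-56)*17 = 529 - 1*(-952) = 529 + 952 = 1481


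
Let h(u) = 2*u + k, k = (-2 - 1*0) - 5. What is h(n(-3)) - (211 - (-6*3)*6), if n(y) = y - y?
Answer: -326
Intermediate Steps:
n(y) = 0
k = -7 (k = (-2 + 0) - 5 = -2 - 5 = -7)
h(u) = -7 + 2*u (h(u) = 2*u - 7 = -7 + 2*u)
h(n(-3)) - (211 - (-6*3)*6) = (-7 + 2*0) - (211 - (-6*3)*6) = (-7 + 0) - (211 - (-18)*6) = -7 - (211 - 1*(-108)) = -7 - (211 + 108) = -7 - 1*319 = -7 - 319 = -326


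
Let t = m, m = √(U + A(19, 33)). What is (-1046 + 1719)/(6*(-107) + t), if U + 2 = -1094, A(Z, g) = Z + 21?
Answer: -72011/68870 - 673*I*√66/103305 ≈ -1.0456 - 0.052926*I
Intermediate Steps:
A(Z, g) = 21 + Z
U = -1096 (U = -2 - 1094 = -1096)
m = 4*I*√66 (m = √(-1096 + (21 + 19)) = √(-1096 + 40) = √(-1056) = 4*I*√66 ≈ 32.496*I)
t = 4*I*√66 ≈ 32.496*I
(-1046 + 1719)/(6*(-107) + t) = (-1046 + 1719)/(6*(-107) + 4*I*√66) = 673/(-642 + 4*I*√66)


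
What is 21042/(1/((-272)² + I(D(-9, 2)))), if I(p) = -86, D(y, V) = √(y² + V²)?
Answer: 1554961716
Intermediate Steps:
D(y, V) = √(V² + y²)
21042/(1/((-272)² + I(D(-9, 2)))) = 21042/(1/((-272)² - 86)) = 21042/(1/(73984 - 86)) = 21042/(1/73898) = 21042*73898 = 1554961716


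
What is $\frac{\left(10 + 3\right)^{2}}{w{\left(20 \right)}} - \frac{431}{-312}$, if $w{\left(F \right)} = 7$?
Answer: $\frac{55745}{2184} \approx 25.524$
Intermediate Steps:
$\frac{\left(10 + 3\right)^{2}}{w{\left(20 \right)}} - \frac{431}{-312} = \frac{\left(10 + 3\right)^{2}}{7} - \frac{431}{-312} = 13^{2} \cdot \frac{1}{7} - - \frac{431}{312} = 169 \cdot \frac{1}{7} + \frac{431}{312} = \frac{169}{7} + \frac{431}{312} = \frac{55745}{2184}$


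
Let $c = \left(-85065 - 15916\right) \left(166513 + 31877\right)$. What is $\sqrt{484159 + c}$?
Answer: $77 i \sqrt{3378839} \approx 1.4154 \cdot 10^{5} i$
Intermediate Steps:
$c = -20033620590$ ($c = \left(-100981\right) 198390 = -20033620590$)
$\sqrt{484159 + c} = \sqrt{484159 - 20033620590} = \sqrt{-20033136431} = 77 i \sqrt{3378839}$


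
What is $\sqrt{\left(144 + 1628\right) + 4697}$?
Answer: $\sqrt{6469} \approx 80.43$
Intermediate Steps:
$\sqrt{\left(144 + 1628\right) + 4697} = \sqrt{1772 + 4697} = \sqrt{6469}$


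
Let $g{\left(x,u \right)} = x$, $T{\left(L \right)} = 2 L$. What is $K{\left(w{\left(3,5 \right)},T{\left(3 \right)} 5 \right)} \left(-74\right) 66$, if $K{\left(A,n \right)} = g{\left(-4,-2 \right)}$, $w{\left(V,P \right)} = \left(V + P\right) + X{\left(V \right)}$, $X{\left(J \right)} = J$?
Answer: $19536$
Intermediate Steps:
$w{\left(V,P \right)} = P + 2 V$ ($w{\left(V,P \right)} = \left(V + P\right) + V = \left(P + V\right) + V = P + 2 V$)
$K{\left(A,n \right)} = -4$
$K{\left(w{\left(3,5 \right)},T{\left(3 \right)} 5 \right)} \left(-74\right) 66 = \left(-4\right) \left(-74\right) 66 = 296 \cdot 66 = 19536$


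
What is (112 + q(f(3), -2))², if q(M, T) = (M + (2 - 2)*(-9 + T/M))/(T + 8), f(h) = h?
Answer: 50625/4 ≈ 12656.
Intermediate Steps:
q(M, T) = M/(8 + T) (q(M, T) = (M + 0*(-9 + T/M))/(8 + T) = (M + 0)/(8 + T) = M/(8 + T))
(112 + q(f(3), -2))² = (112 + 3/(8 - 2))² = (112 + 3/6)² = (112 + 3*(⅙))² = (112 + ½)² = (225/2)² = 50625/4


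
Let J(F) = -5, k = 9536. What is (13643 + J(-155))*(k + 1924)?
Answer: 156291480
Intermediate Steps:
(13643 + J(-155))*(k + 1924) = (13643 - 5)*(9536 + 1924) = 13638*11460 = 156291480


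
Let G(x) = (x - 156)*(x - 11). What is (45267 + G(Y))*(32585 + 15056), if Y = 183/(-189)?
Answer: 8914632942589/3969 ≈ 2.2461e+9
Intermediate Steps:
Y = -61/63 (Y = 183*(-1/189) = -61/63 ≈ -0.96825)
G(x) = (-156 + x)*(-11 + x)
(45267 + G(Y))*(32585 + 15056) = (45267 + (1716 + (-61/63)² - 167*(-61/63)))*(32585 + 15056) = (45267 + (1716 + 3721/3969 + 10187/63))*47641 = (45267 + 7456306/3969)*47641 = (187121029/3969)*47641 = 8914632942589/3969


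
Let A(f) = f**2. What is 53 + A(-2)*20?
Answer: 133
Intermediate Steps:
53 + A(-2)*20 = 53 + (-2)**2*20 = 53 + 4*20 = 53 + 80 = 133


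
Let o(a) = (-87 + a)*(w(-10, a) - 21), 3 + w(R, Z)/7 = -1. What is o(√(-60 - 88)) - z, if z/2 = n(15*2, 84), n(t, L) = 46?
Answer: 4171 - 98*I*√37 ≈ 4171.0 - 596.11*I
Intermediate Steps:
w(R, Z) = -28 (w(R, Z) = -21 + 7*(-1) = -21 - 7 = -28)
z = 92 (z = 2*46 = 92)
o(a) = 4263 - 49*a (o(a) = (-87 + a)*(-28 - 21) = (-87 + a)*(-49) = 4263 - 49*a)
o(√(-60 - 88)) - z = (4263 - 49*√(-60 - 88)) - 1*92 = (4263 - 98*I*√37) - 92 = 4171 - 98*I*√37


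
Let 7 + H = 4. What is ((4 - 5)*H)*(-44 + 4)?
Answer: -120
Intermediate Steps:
H = -3 (H = -7 + 4 = -3)
((4 - 5)*H)*(-44 + 4) = ((4 - 5)*(-3))*(-44 + 4) = -1*(-3)*(-40) = 3*(-40) = -120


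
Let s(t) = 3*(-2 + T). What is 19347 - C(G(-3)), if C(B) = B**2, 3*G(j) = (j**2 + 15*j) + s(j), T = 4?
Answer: 19247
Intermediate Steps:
s(t) = 6 (s(t) = 3*(-2 + 4) = 3*2 = 6)
G(j) = 2 + 5*j + j**2/3 (G(j) = ((j**2 + 15*j) + 6)/3 = (6 + j**2 + 15*j)/3 = 2 + 5*j + j**2/3)
19347 - C(G(-3)) = 19347 - (2 + 5*(-3) + (1/3)*(-3)**2)**2 = 19347 - (2 - 15 + (1/3)*9)**2 = 19347 - (2 - 15 + 3)**2 = 19347 - 1*(-10)**2 = 19347 - 1*100 = 19347 - 100 = 19247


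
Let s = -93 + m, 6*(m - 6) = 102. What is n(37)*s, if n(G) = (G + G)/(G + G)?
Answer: -70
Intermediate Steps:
m = 23 (m = 6 + (1/6)*102 = 6 + 17 = 23)
n(G) = 1 (n(G) = (2*G)/((2*G)) = (2*G)*(1/(2*G)) = 1)
s = -70 (s = -93 + 23 = -70)
n(37)*s = 1*(-70) = -70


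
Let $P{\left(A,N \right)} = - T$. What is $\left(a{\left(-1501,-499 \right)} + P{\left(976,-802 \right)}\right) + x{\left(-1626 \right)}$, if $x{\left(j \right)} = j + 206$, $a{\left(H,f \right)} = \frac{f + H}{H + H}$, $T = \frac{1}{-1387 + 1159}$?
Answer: $- \frac{25564961}{18012} \approx -1419.3$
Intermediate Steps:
$T = - \frac{1}{228}$ ($T = \frac{1}{-228} = - \frac{1}{228} \approx -0.004386$)
$P{\left(A,N \right)} = \frac{1}{228}$ ($P{\left(A,N \right)} = \left(-1\right) \left(- \frac{1}{228}\right) = \frac{1}{228}$)
$a{\left(H,f \right)} = \frac{H + f}{2 H}$
$x{\left(j \right)} = 206 + j$
$\left(a{\left(-1501,-499 \right)} + P{\left(976,-802 \right)}\right) + x{\left(-1626 \right)} = \left(\frac{-1501 - 499}{2 \left(-1501\right)} + \frac{1}{228}\right) + \left(206 - 1626\right) = \left(\frac{1}{2} \left(- \frac{1}{1501}\right) \left(-2000\right) + \frac{1}{228}\right) - 1420 = \left(\frac{1000}{1501} + \frac{1}{228}\right) - 1420 = \frac{12079}{18012} - 1420 = - \frac{25564961}{18012}$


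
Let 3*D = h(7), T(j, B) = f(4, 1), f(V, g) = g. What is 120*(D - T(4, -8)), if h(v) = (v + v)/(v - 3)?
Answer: 20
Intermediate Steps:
T(j, B) = 1
h(v) = 2*v/(-3 + v) (h(v) = (2*v)/(-3 + v) = 2*v/(-3 + v))
D = 7/6 (D = (2*7/(-3 + 7))/3 = (2*7/4)/3 = (2*7*(1/4))/3 = (1/3)*(7/2) = 7/6 ≈ 1.1667)
120*(D - T(4, -8)) = 120*(7/6 - 1*1) = 120*(7/6 - 1) = 120*(1/6) = 20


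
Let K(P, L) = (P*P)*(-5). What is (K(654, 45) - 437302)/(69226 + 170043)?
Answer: -2575882/239269 ≈ -10.766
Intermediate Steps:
K(P, L) = -5*P**2 (K(P, L) = P**2*(-5) = -5*P**2)
(K(654, 45) - 437302)/(69226 + 170043) = (-5*654**2 - 437302)/(69226 + 170043) = (-5*427716 - 437302)/239269 = (-2138580 - 437302)*(1/239269) = -2575882*1/239269 = -2575882/239269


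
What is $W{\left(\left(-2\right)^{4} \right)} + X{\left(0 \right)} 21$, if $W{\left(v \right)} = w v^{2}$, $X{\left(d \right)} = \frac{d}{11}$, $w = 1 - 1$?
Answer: $0$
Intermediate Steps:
$w = 0$ ($w = 1 - 1 = 0$)
$X{\left(d \right)} = \frac{d}{11}$ ($X{\left(d \right)} = d \frac{1}{11} = \frac{d}{11}$)
$W{\left(v \right)} = 0$ ($W{\left(v \right)} = 0 v^{2} = 0$)
$W{\left(\left(-2\right)^{4} \right)} + X{\left(0 \right)} 21 = 0 + \frac{1}{11} \cdot 0 \cdot 21 = 0 + 0 \cdot 21 = 0 + 0 = 0$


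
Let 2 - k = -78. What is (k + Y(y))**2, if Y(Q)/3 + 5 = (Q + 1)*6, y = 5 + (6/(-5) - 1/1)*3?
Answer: 73441/25 ≈ 2937.6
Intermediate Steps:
k = 80 (k = 2 - 1*(-78) = 2 + 78 = 80)
y = -8/5 (y = 5 + (6*(-1/5) - 1*1)*3 = 5 + (-6/5 - 1)*3 = 5 - 11/5*3 = 5 - 33/5 = -8/5 ≈ -1.6000)
Y(Q) = 3 + 18*Q (Y(Q) = -15 + 3*((Q + 1)*6) = -15 + 3*((1 + Q)*6) = -15 + 3*(6 + 6*Q) = -15 + (18 + 18*Q) = 3 + 18*Q)
(k + Y(y))**2 = (80 + (3 + 18*(-8/5)))**2 = (80 + (3 - 144/5))**2 = (80 - 129/5)**2 = (271/5)**2 = 73441/25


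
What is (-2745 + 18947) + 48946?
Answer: 65148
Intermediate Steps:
(-2745 + 18947) + 48946 = 16202 + 48946 = 65148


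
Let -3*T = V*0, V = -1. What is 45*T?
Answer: 0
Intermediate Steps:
T = 0 (T = -(-1)*0/3 = -1/3*0 = 0)
45*T = 45*0 = 0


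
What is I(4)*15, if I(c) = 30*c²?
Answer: 7200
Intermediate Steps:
I(4)*15 = (30*4²)*15 = (30*16)*15 = 480*15 = 7200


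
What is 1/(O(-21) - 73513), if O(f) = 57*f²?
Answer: -1/48376 ≈ -2.0671e-5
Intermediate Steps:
1/(O(-21) - 73513) = 1/(57*(-21)² - 73513) = 1/(57*441 - 73513) = 1/(25137 - 73513) = 1/(-48376) = -1/48376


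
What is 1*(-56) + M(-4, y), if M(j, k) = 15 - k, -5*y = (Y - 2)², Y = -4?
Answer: -169/5 ≈ -33.800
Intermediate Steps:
y = -36/5 (y = -(-4 - 2)²/5 = -⅕*(-6)² = -⅕*36 = -36/5 ≈ -7.2000)
1*(-56) + M(-4, y) = 1*(-56) + (15 - 1*(-36/5)) = -56 + (15 + 36/5) = -56 + 111/5 = -169/5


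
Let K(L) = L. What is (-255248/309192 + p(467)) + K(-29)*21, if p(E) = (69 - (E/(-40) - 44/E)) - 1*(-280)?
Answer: -179809523279/721963320 ≈ -249.06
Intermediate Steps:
p(E) = 349 + 44/E + E/40 (p(E) = (69 - (E*(-1/40) - 44/E)) + 280 = (69 - (-E/40 - 44/E)) + 280 = (69 - (-44/E - E/40)) + 280 = (69 + (44/E + E/40)) + 280 = (69 + 44/E + E/40) + 280 = 349 + 44/E + E/40)
(-255248/309192 + p(467)) + K(-29)*21 = (-255248/309192 + (349 + 44/467 + (1/40)*467)) - 29*21 = (-255248*1/309192 + (349 + 44*(1/467) + 467/40)) - 609 = (-31906/38649 + (349 + 44/467 + 467/40)) - 609 = (-31906/38649 + 6739169/18680) - 609 = 259866138601/721963320 - 609 = -179809523279/721963320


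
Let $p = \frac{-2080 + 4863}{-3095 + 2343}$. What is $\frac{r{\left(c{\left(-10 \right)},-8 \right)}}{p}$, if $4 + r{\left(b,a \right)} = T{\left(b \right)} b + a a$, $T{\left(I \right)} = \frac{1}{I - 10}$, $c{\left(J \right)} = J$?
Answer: $- \frac{376}{23} \approx -16.348$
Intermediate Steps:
$p = - \frac{2783}{752}$ ($p = \frac{2783}{-752} = 2783 \left(- \frac{1}{752}\right) = - \frac{2783}{752} \approx -3.7008$)
$T{\left(I \right)} = \frac{1}{-10 + I}$
$r{\left(b,a \right)} = -4 + a^{2} + \frac{b}{-10 + b}$ ($r{\left(b,a \right)} = -4 + \left(\frac{b}{-10 + b} + a a\right) = -4 + \left(\frac{b}{-10 + b} + a^{2}\right) = -4 + \left(a^{2} + \frac{b}{-10 + b}\right) = -4 + a^{2} + \frac{b}{-10 + b}$)
$\frac{r{\left(c{\left(-10 \right)},-8 \right)}}{p} = \frac{\frac{1}{-10 - 10} \left(-10 + \left(-10 - 10\right) \left(-4 + \left(-8\right)^{2}\right)\right)}{- \frac{2783}{752}} = \frac{-10 - 20 \left(-4 + 64\right)}{-20} \left(- \frac{752}{2783}\right) = - \frac{-10 - 1200}{20} \left(- \frac{752}{2783}\right) = \left(- \frac{1}{20}\right) \left(-1210\right) \left(- \frac{752}{2783}\right) = \frac{121}{2} \left(- \frac{752}{2783}\right) = - \frac{376}{23}$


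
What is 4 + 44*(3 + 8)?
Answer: 488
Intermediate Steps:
4 + 44*(3 + 8) = 4 + 44*11 = 4 + 484 = 488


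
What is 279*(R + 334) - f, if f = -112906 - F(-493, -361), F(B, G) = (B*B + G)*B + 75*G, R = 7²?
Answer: -119452496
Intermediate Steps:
R = 49
F(B, G) = 75*G + B*(G + B²) (F(B, G) = (B² + G)*B + 75*G = (G + B²)*B + 75*G = B*(G + B²) + 75*G = 75*G + B*(G + B²))
f = 119559353 (f = -112906 - ((-493)³ + 75*(-361) - 493*(-361)) = -112906 - (-119823157 - 27075 + 177973) = -112906 - 1*(-119672259) = -112906 + 119672259 = 119559353)
279*(R + 334) - f = 279*(49 + 334) - 1*119559353 = 279*383 - 119559353 = 106857 - 119559353 = -119452496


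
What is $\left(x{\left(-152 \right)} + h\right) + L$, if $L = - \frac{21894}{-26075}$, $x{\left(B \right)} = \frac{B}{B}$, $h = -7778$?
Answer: $- \frac{202763381}{26075} \approx -7776.2$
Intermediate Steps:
$x{\left(B \right)} = 1$
$L = \frac{21894}{26075}$ ($L = \left(-21894\right) \left(- \frac{1}{26075}\right) = \frac{21894}{26075} \approx 0.83965$)
$\left(x{\left(-152 \right)} + h\right) + L = \left(1 - 7778\right) + \frac{21894}{26075} = -7777 + \frac{21894}{26075} = - \frac{202763381}{26075}$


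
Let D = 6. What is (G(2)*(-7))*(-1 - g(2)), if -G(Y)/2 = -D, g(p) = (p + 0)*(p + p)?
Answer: 756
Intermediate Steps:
g(p) = 2*p² (g(p) = p*(2*p) = 2*p²)
G(Y) = 12 (G(Y) = -(-2)*6 = -2*(-6) = 12)
(G(2)*(-7))*(-1 - g(2)) = (12*(-7))*(-1 - 2*2²) = -84*(-1 - 2*4) = -84*(-1 - 1*8) = -84*(-1 - 8) = -84*(-9) = 756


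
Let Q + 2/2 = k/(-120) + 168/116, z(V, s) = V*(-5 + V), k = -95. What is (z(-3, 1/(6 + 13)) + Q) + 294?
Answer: 222191/696 ≈ 319.24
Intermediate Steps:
Q = 863/696 (Q = -1 + (-95/(-120) + 168/116) = -1 + (-95*(-1/120) + 168*(1/116)) = -1 + (19/24 + 42/29) = -1 + 1559/696 = 863/696 ≈ 1.2399)
(z(-3, 1/(6 + 13)) + Q) + 294 = (-3*(-5 - 3) + 863/696) + 294 = (-3*(-8) + 863/696) + 294 = (24 + 863/696) + 294 = 17567/696 + 294 = 222191/696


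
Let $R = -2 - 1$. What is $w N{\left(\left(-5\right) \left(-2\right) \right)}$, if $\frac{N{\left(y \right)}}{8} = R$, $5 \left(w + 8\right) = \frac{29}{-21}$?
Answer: $\frac{6952}{35} \approx 198.63$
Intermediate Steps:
$w = - \frac{869}{105}$ ($w = -8 + \frac{29 \frac{1}{-21}}{5} = -8 + \frac{29 \left(- \frac{1}{21}\right)}{5} = -8 + \frac{1}{5} \left(- \frac{29}{21}\right) = -8 - \frac{29}{105} = - \frac{869}{105} \approx -8.2762$)
$R = -3$ ($R = -2 - 1 = -3$)
$N{\left(y \right)} = -24$ ($N{\left(y \right)} = 8 \left(-3\right) = -24$)
$w N{\left(\left(-5\right) \left(-2\right) \right)} = \left(- \frac{869}{105}\right) \left(-24\right) = \frac{6952}{35}$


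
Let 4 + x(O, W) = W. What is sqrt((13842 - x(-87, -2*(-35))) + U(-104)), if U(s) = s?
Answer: 2*sqrt(3418) ≈ 116.93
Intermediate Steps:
x(O, W) = -4 + W
sqrt((13842 - x(-87, -2*(-35))) + U(-104)) = sqrt((13842 - (-4 - 2*(-35))) - 104) = sqrt((13842 - (-4 + 70)) - 104) = sqrt((13842 - 1*66) - 104) = sqrt((13842 - 66) - 104) = sqrt(13776 - 104) = sqrt(13672) = 2*sqrt(3418)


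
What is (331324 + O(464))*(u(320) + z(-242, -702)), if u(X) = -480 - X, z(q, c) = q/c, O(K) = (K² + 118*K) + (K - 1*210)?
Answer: -56287928018/117 ≈ -4.8109e+8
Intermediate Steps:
O(K) = -210 + K² + 119*K (O(K) = (K² + 118*K) + (K - 210) = (K² + 118*K) + (-210 + K) = -210 + K² + 119*K)
(331324 + O(464))*(u(320) + z(-242, -702)) = (331324 + (-210 + 464² + 119*464))*((-480 - 1*320) - 242/(-702)) = (331324 + (-210 + 215296 + 55216))*((-480 - 320) - 242*(-1/702)) = (331324 + 270302)*(-800 + 121/351) = 601626*(-280679/351) = -56287928018/117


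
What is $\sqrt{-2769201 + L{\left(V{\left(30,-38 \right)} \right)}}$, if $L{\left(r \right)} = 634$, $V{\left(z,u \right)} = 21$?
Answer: $i \sqrt{2768567} \approx 1663.9 i$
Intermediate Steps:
$\sqrt{-2769201 + L{\left(V{\left(30,-38 \right)} \right)}} = \sqrt{-2769201 + 634} = \sqrt{-2768567} = i \sqrt{2768567}$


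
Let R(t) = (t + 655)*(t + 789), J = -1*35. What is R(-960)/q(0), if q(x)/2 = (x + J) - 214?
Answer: -17385/166 ≈ -104.73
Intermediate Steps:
J = -35
R(t) = (655 + t)*(789 + t)
q(x) = -498 + 2*x (q(x) = 2*((x - 35) - 214) = 2*((-35 + x) - 214) = 2*(-249 + x) = -498 + 2*x)
R(-960)/q(0) = (516795 + (-960)**2 + 1444*(-960))/(-498 + 2*0) = (516795 + 921600 - 1386240)/(-498 + 0) = 52155/(-498) = 52155*(-1/498) = -17385/166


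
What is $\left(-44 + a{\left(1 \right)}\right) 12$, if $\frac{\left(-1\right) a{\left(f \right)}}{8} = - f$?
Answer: $-432$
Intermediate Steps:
$a{\left(f \right)} = 8 f$ ($a{\left(f \right)} = - 8 \left(- f\right) = 8 f$)
$\left(-44 + a{\left(1 \right)}\right) 12 = \left(-44 + 8 \cdot 1\right) 12 = \left(-44 + 8\right) 12 = \left(-36\right) 12 = -432$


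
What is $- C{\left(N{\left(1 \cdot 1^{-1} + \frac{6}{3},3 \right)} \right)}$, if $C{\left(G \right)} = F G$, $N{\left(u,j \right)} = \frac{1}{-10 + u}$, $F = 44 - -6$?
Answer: $\frac{50}{7} \approx 7.1429$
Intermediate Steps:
$F = 50$ ($F = 44 + 6 = 50$)
$C{\left(G \right)} = 50 G$
$- C{\left(N{\left(1 \cdot 1^{-1} + \frac{6}{3},3 \right)} \right)} = - \frac{50}{-10 + \left(1 \cdot 1^{-1} + \frac{6}{3}\right)} = - \frac{50}{-10 + \left(1 \cdot 1 + 6 \cdot \frac{1}{3}\right)} = - \frac{50}{-10 + \left(1 + 2\right)} = - \frac{50}{-10 + 3} = - \frac{50}{-7} = - \frac{50 \left(-1\right)}{7} = \left(-1\right) \left(- \frac{50}{7}\right) = \frac{50}{7}$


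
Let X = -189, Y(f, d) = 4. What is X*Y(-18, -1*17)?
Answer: -756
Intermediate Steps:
X*Y(-18, -1*17) = -189*4 = -756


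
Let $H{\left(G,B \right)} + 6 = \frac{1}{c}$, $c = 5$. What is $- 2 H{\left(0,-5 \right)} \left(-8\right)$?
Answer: $- \frac{464}{5} \approx -92.8$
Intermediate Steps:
$H{\left(G,B \right)} = - \frac{29}{5}$ ($H{\left(G,B \right)} = -6 + \frac{1}{5} = - \frac{29}{5}$)
$- 2 H{\left(0,-5 \right)} \left(-8\right) = \left(-2\right) \left(- \frac{29}{5}\right) \left(-8\right) = \frac{58}{5} \left(-8\right) = - \frac{464}{5}$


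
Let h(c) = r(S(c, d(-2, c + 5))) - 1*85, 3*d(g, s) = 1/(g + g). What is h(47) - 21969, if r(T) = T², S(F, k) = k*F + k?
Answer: -22038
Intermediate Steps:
d(g, s) = 1/(6*g) (d(g, s) = 1/(3*(g + g)) = 1/(3*((2*g))) = (1/(2*g))/3 = 1/(6*g))
S(F, k) = k + F*k (S(F, k) = F*k + k = k + F*k)
h(c) = -85 + (-1/12 - c/12)² (h(c) = (((⅙)/(-2))*(1 + c))² - 1*85 = (((⅙)*(-½))*(1 + c))² - 85 = (-(1 + c)/12)² - 85 = (-1/12 - c/12)² - 85 = -85 + (-1/12 - c/12)²)
h(47) - 21969 = (-85 + (1 + 47)²/144) - 21969 = (-85 + (1/144)*48²) - 21969 = (-85 + (1/144)*2304) - 21969 = (-85 + 16) - 21969 = -69 - 21969 = -22038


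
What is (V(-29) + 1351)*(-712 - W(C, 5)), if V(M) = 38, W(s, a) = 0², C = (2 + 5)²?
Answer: -988968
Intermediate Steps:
C = 49 (C = 7² = 49)
W(s, a) = 0
(V(-29) + 1351)*(-712 - W(C, 5)) = (38 + 1351)*(-712 - 1*0) = 1389*(-712 + 0) = 1389*(-712) = -988968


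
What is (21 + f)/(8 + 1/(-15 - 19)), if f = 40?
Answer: 2074/271 ≈ 7.6531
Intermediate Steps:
(21 + f)/(8 + 1/(-15 - 19)) = (21 + 40)/(8 + 1/(-15 - 19)) = 61/(8 + 1/(-34)) = 61/(8 - 1/34) = 61/(271/34) = (34/271)*61 = 2074/271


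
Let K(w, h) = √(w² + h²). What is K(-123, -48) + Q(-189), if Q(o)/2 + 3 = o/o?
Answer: -4 + 3*√1937 ≈ 128.03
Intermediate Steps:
K(w, h) = √(h² + w²)
Q(o) = -4 (Q(o) = -6 + 2*(o/o) = -6 + 2*1 = -6 + 2 = -4)
K(-123, -48) + Q(-189) = √((-48)² + (-123)²) - 4 = √(2304 + 15129) - 4 = √17433 - 4 = 3*√1937 - 4 = -4 + 3*√1937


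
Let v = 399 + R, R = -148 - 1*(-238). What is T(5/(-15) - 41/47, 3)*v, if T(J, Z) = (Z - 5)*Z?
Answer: -2934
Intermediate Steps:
R = 90 (R = -148 + 238 = 90)
T(J, Z) = Z*(-5 + Z) (T(J, Z) = (-5 + Z)*Z = Z*(-5 + Z))
v = 489 (v = 399 + 90 = 489)
T(5/(-15) - 41/47, 3)*v = (3*(-5 + 3))*489 = (3*(-2))*489 = -6*489 = -2934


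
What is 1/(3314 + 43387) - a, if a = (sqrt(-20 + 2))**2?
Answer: 840619/46701 ≈ 18.000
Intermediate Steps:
a = -18 (a = (sqrt(-18))**2 = (3*I*sqrt(2))**2 = -18)
1/(3314 + 43387) - a = 1/(3314 + 43387) - 1*(-18) = 1/46701 + 18 = 840619/46701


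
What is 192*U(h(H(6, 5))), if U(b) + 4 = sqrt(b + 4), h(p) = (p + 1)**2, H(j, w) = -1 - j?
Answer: -768 + 384*sqrt(10) ≈ 446.31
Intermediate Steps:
h(p) = (1 + p)**2
U(b) = -4 + sqrt(4 + b) (U(b) = -4 + sqrt(b + 4) = -4 + sqrt(4 + b))
192*U(h(H(6, 5))) = 192*(-4 + sqrt(4 + (1 + (-1 - 1*6))**2)) = 192*(-4 + sqrt(4 + (1 + (-1 - 6))**2)) = 192*(-4 + sqrt(4 + (1 - 7)**2)) = 192*(-4 + sqrt(4 + (-6)**2)) = 192*(-4 + sqrt(4 + 36)) = 192*(-4 + sqrt(40)) = 192*(-4 + 2*sqrt(10)) = -768 + 384*sqrt(10)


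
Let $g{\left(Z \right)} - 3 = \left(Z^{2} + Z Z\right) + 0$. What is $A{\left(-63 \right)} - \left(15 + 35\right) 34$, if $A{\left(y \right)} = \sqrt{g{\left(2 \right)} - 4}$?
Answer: $-1700 + \sqrt{7} \approx -1697.4$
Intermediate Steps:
$g{\left(Z \right)} = 3 + 2 Z^{2}$ ($g{\left(Z \right)} = 3 + \left(\left(Z^{2} + Z Z\right) + 0\right) = 3 + \left(\left(Z^{2} + Z^{2}\right) + 0\right) = 3 + \left(2 Z^{2} + 0\right) = 3 + 2 Z^{2}$)
$A{\left(y \right)} = \sqrt{7}$ ($A{\left(y \right)} = \sqrt{\left(3 + 2 \cdot 2^{2}\right) - 4} = \sqrt{\left(3 + 2 \cdot 4\right) - 4} = \sqrt{\left(3 + 8\right) - 4} = \sqrt{11 - 4} = \sqrt{7}$)
$A{\left(-63 \right)} - \left(15 + 35\right) 34 = \sqrt{7} - \left(15 + 35\right) 34 = \sqrt{7} - 50 \cdot 34 = \sqrt{7} - 1700 = -1700 + \sqrt{7}$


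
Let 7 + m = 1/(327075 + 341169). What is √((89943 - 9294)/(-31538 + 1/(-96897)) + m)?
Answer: I*√9963908931086312062657056002187/1021055978443614 ≈ 3.0915*I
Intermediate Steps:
m = -4677707/668244 (m = -7 + 1/(327075 + 341169) = -7 + 1/668244 = -4677707/668244 ≈ -7.0000)
√((89943 - 9294)/(-31538 + 1/(-96897)) + m) = √((89943 - 9294)/(-31538 + 1/(-96897)) - 4677707/668244) = √(80649/(-31538 - 1/96897) - 4677707/668244) = √(80649/(-3055937587/96897) - 4677707/668244) = √(80649*(-96897/3055937587) - 4677707/668244) = √(-7814646153/3055937587 - 4677707/668244) = √(-19516871046138341/2042111956887228) = I*√9963908931086312062657056002187/1021055978443614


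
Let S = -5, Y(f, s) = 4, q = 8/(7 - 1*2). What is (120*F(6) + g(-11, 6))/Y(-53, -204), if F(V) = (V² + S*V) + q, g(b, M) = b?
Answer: 901/4 ≈ 225.25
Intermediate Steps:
q = 8/5 (q = 8/(7 - 2) = 8/5 ≈ 1.6000)
F(V) = 8/5 + V² - 5*V (F(V) = (V² - 5*V) + 8/5 = 8/5 + V² - 5*V)
(120*F(6) + g(-11, 6))/Y(-53, -204) = (120*(8/5 + 6² - 5*6) - 11)/4 = (120*(8/5 + 36 - 30) - 11)*(¼) = (120*(38/5) - 11)*(¼) = (912 - 11)*(¼) = 901*(¼) = 901/4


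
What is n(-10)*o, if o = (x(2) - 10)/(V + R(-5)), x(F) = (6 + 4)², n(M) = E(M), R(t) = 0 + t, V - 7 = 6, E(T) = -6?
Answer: -135/2 ≈ -67.500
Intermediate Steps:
V = 13 (V = 7 + 6 = 13)
R(t) = t
n(M) = -6
x(F) = 100 (x(F) = 10² = 100)
o = 45/4 (o = (100 - 10)/(13 - 5) = 90/8 = 90*(⅛) = 45/4 ≈ 11.250)
n(-10)*o = -6*45/4 = -135/2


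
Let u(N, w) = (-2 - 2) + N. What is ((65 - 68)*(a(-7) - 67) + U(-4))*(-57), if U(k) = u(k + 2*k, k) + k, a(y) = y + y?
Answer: -12711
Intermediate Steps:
a(y) = 2*y
u(N, w) = -4 + N
U(k) = -4 + 4*k (U(k) = (-4 + (k + 2*k)) + k = (-4 + 3*k) + k = -4 + 4*k)
((65 - 68)*(a(-7) - 67) + U(-4))*(-57) = ((65 - 68)*(2*(-7) - 67) + (-4 + 4*(-4)))*(-57) = (-3*(-14 - 67) + (-4 - 16))*(-57) = (-3*(-81) - 20)*(-57) = (243 - 20)*(-57) = 223*(-57) = -12711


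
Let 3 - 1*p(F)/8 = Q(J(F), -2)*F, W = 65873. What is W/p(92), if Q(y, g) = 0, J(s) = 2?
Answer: 65873/24 ≈ 2744.7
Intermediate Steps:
p(F) = 24 (p(F) = 24 - 0*F = 24 - 8*0 = 24 + 0 = 24)
W/p(92) = 65873/24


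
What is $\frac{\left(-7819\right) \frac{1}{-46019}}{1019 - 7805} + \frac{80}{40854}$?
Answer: $\frac{4110559549}{2126348115606} \approx 0.0019332$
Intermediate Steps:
$\frac{\left(-7819\right) \frac{1}{-46019}}{1019 - 7805} + \frac{80}{40854} = \frac{\left(-7819\right) \left(- \frac{1}{46019}\right)}{-6786} + 80 \cdot \frac{1}{40854} = \frac{7819}{46019} \left(- \frac{1}{6786}\right) + \frac{40}{20427} = - \frac{7819}{312284934} + \frac{40}{20427} = \frac{4110559549}{2126348115606}$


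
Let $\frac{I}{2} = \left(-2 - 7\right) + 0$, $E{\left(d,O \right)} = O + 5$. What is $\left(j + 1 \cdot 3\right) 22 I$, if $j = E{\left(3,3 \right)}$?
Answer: $-4356$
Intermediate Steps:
$E{\left(d,O \right)} = 5 + O$
$j = 8$ ($j = 5 + 3 = 8$)
$I = -18$ ($I = 2 \left(\left(-2 - 7\right) + 0\right) = 2 \left(-9 + 0\right) = 2 \left(-9\right) = -18$)
$\left(j + 1 \cdot 3\right) 22 I = \left(8 + 1 \cdot 3\right) 22 \left(-18\right) = \left(8 + 3\right) 22 \left(-18\right) = 11 \cdot 22 \left(-18\right) = 242 \left(-18\right) = -4356$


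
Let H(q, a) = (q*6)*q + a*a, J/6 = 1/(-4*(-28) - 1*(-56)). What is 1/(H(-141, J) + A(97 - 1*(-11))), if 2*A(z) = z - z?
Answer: 784/93520225 ≈ 8.3832e-6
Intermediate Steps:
J = 1/28 (J = 6/(-4*(-28) - 1*(-56)) = 6/(112 + 56) = 6/168 = 6*(1/168) = 1/28 ≈ 0.035714)
H(q, a) = a**2 + 6*q**2 (H(q, a) = (6*q)*q + a**2 = 6*q**2 + a**2 = a**2 + 6*q**2)
A(z) = 0 (A(z) = (z - z)/2 = (1/2)*0 = 0)
1/(H(-141, J) + A(97 - 1*(-11))) = 1/(((1/28)**2 + 6*(-141)**2) + 0) = 1/((1/784 + 6*19881) + 0) = 1/((1/784 + 119286) + 0) = 1/(93520225/784 + 0) = 1/(93520225/784) = 784/93520225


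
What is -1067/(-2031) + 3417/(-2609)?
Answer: -4156124/5298879 ≈ -0.78434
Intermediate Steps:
-1067/(-2031) + 3417/(-2609) = -1067*(-1/2031) + 3417*(-1/2609) = 1067/2031 - 3417/2609 = -4156124/5298879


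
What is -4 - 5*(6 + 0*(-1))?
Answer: -34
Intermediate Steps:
-4 - 5*(6 + 0*(-1)) = -4 - 5*(6 + 0) = -4 - 5*6 = -4 - 30 = -34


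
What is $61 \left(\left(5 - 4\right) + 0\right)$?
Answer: $61$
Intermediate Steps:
$61 \left(\left(5 - 4\right) + 0\right) = 61 \left(1 + 0\right) = 61 \cdot 1 = 61$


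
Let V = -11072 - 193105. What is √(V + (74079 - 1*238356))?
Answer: I*√368454 ≈ 607.0*I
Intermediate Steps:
V = -204177
√(V + (74079 - 1*238356)) = √(-204177 + (74079 - 1*238356)) = √(-204177 + (74079 - 238356)) = √(-204177 - 164277) = √(-368454) = I*√368454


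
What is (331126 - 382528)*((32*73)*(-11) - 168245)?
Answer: 9968955282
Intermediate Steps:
(331126 - 382528)*((32*73)*(-11) - 168245) = -51402*(2336*(-11) - 168245) = -51402*(-25696 - 168245) = -51402*(-193941) = 9968955282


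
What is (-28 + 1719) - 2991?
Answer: -1300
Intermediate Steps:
(-28 + 1719) - 2991 = 1691 - 2991 = -1300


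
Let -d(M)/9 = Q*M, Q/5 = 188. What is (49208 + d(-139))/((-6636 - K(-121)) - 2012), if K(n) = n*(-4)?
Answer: -306287/2283 ≈ -134.16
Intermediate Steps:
Q = 940 (Q = 5*188 = 940)
K(n) = -4*n
d(M) = -8460*M
(49208 + d(-139))/((-6636 - K(-121)) - 2012) = (49208 - 8460*(-139))/((-6636 - (-4)*(-121)) - 2012) = (49208 + 1175940)/((-6636 - 1*484) - 2012) = 1225148/((-6636 - 484) - 2012) = 1225148/(-7120 - 2012) = 1225148/(-9132) = 1225148*(-1/9132) = -306287/2283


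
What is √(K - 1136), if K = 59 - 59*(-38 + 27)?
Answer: 2*I*√107 ≈ 20.688*I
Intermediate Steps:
K = 708 (K = 59 - 59*(-11) = 59 + 649 = 708)
√(K - 1136) = √(708 - 1136) = √(-428) = 2*I*√107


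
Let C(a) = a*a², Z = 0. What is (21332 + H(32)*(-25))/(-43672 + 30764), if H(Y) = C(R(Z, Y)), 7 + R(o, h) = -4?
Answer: -7801/1844 ≈ -4.2305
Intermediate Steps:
R(o, h) = -11 (R(o, h) = -7 - 4 = -11)
C(a) = a³
H(Y) = -1331 (H(Y) = (-11)³ = -1331)
(21332 + H(32)*(-25))/(-43672 + 30764) = (21332 - 1331*(-25))/(-43672 + 30764) = (21332 + 33275)/(-12908) = 54607*(-1/12908) = -7801/1844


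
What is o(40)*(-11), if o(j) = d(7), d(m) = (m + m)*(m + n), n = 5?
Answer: -1848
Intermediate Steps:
d(m) = 2*m*(5 + m) (d(m) = (m + m)*(m + 5) = (2*m)*(5 + m) = 2*m*(5 + m))
o(j) = 168 (o(j) = 2*7*(5 + 7) = 2*7*12 = 168)
o(40)*(-11) = 168*(-11) = -1848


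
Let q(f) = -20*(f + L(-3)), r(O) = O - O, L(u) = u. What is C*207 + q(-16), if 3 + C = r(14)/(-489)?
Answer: -241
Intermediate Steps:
r(O) = 0
q(f) = 60 - 20*f (q(f) = -20*(f - 3) = -20*(-3 + f) = 60 - 20*f)
C = -3 (C = -3 + 0/(-489) = -3 + 0*(-1/489) = -3 + 0 = -3)
C*207 + q(-16) = -3*207 + (60 - 20*(-16)) = -621 + (60 + 320) = -621 + 380 = -241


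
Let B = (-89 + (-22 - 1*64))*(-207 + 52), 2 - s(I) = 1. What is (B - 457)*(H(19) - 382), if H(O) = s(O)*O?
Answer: -9680484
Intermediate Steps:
s(I) = 1 (s(I) = 2 - 1*1 = 2 - 1 = 1)
B = 27125 (B = (-89 + (-22 - 64))*(-155) = (-89 - 86)*(-155) = -175*(-155) = 27125)
H(O) = O (H(O) = 1*O = O)
(B - 457)*(H(19) - 382) = (27125 - 457)*(19 - 382) = 26668*(-363) = -9680484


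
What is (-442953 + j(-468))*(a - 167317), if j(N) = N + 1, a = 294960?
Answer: -56599459060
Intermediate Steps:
j(N) = 1 + N
(-442953 + j(-468))*(a - 167317) = (-442953 + (1 - 468))*(294960 - 167317) = (-442953 - 467)*127643 = -443420*127643 = -56599459060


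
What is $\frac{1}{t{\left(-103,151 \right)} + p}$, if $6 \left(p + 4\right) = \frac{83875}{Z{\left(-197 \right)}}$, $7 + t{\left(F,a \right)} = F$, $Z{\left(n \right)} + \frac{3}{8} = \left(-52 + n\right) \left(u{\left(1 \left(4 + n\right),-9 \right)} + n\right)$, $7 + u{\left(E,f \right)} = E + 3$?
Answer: $- \frac{470907}{53616298} \approx -0.0087829$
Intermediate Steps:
$u{\left(E,f \right)} = -4 + E$ ($u{\left(E,f \right)} = -7 + \left(E + 3\right) = -7 + \left(3 + E\right) = -4 + E$)
$Z{\left(n \right)} = - \frac{3}{8} + 2 n \left(-52 + n\right)$ ($Z{\left(n \right)} = - \frac{3}{8} + \left(-52 + n\right) \left(\left(-4 + 1 \left(4 + n\right)\right) + n\right) = - \frac{3}{8} + \left(-52 + n\right) \left(\left(-4 + \left(4 + n\right)\right) + n\right) = - \frac{3}{8} + \left(-52 + n\right) \left(n + n\right) = - \frac{3}{8} + \left(-52 + n\right) 2 n = - \frac{3}{8} + 2 n \left(-52 + n\right)$)
$t{\left(F,a \right)} = -7 + F$
$p = - \frac{1816528}{470907}$ ($p = -4 + \frac{83875 \frac{1}{- \frac{3}{8} - -20488 + 2 \left(-197\right)^{2}}}{6} = -4 + \frac{83875 \frac{1}{- \frac{3}{8} + 20488 + 2 \cdot 38809}}{6} = -4 + \frac{83875 \frac{1}{- \frac{3}{8} + 20488 + 77618}}{6} = -4 + \frac{83875 \frac{1}{\frac{784845}{8}}}{6} = -4 + \frac{83875 \cdot \frac{8}{784845}}{6} = -4 + \frac{1}{6} \cdot \frac{134200}{156969} = -4 + \frac{67100}{470907} = - \frac{1816528}{470907} \approx -3.8575$)
$\frac{1}{t{\left(-103,151 \right)} + p} = \frac{1}{\left(-7 - 103\right) - \frac{1816528}{470907}} = \frac{1}{-110 - \frac{1816528}{470907}} = \frac{1}{- \frac{53616298}{470907}} = - \frac{470907}{53616298}$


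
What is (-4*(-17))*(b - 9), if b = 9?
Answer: 0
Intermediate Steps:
(-4*(-17))*(b - 9) = (-4*(-17))*(9 - 9) = 68*0 = 0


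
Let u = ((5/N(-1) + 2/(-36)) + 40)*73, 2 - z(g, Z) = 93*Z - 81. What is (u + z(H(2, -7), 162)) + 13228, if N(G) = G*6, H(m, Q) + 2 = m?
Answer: 9901/9 ≈ 1100.1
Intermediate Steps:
H(m, Q) = -2 + m
N(G) = 6*G
z(g, Z) = 83 - 93*Z (z(g, Z) = 2 - (93*Z - 81) = 2 - (-81 + 93*Z) = 2 + (81 - 93*Z) = 83 - 93*Z)
u = 25696/9 (u = ((5/((6*(-1))) + 2/(-36)) + 40)*73 = ((5/(-6) + 2*(-1/36)) + 40)*73 = ((5*(-1/6) - 1/18) + 40)*73 = ((-5/6 - 1/18) + 40)*73 = (-8/9 + 40)*73 = (352/9)*73 = 25696/9 ≈ 2855.1)
(u + z(H(2, -7), 162)) + 13228 = (25696/9 + (83 - 93*162)) + 13228 = (25696/9 + (83 - 15066)) + 13228 = (25696/9 - 14983) + 13228 = -109151/9 + 13228 = 9901/9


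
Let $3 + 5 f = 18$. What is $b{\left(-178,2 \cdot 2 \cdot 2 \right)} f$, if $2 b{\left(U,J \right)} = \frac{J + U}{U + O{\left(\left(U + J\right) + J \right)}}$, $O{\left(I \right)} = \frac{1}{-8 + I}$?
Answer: $\frac{14450}{10087} \approx 1.4325$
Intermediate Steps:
$f = 3$ ($f = - \frac{3}{5} + \frac{1}{5} \cdot 18 = - \frac{3}{5} + \frac{18}{5} = 3$)
$b{\left(U,J \right)} = \frac{J + U}{2 \left(U + \frac{1}{-8 + U + 2 J}\right)}$ ($b{\left(U,J \right)} = \frac{\left(J + U\right) \frac{1}{U + \frac{1}{-8 + \left(\left(U + J\right) + J\right)}}}{2} = \frac{\left(J + U\right) \frac{1}{U + \frac{1}{-8 + \left(\left(J + U\right) + J\right)}}}{2} = \frac{\left(J + U\right) \frac{1}{U + \frac{1}{-8 + \left(U + 2 J\right)}}}{2} = \frac{\left(J + U\right) \frac{1}{U + \frac{1}{-8 + U + 2 J}}}{2} = \frac{\frac{1}{U + \frac{1}{-8 + U + 2 J}} \left(J + U\right)}{2} = \frac{J + U}{2 \left(U + \frac{1}{-8 + U + 2 J}\right)}$)
$b{\left(-178,2 \cdot 2 \cdot 2 \right)} f = \frac{\left(2 \cdot 2 \cdot 2 - 178\right) \left(-8 - 178 + 2 \cdot 2 \cdot 2 \cdot 2\right)}{2 \left(1 - 178 \left(-8 - 178 + 2 \cdot 2 \cdot 2 \cdot 2\right)\right)} 3 = \frac{\left(4 \cdot 2 - 178\right) \left(-8 - 178 + 2 \cdot 4 \cdot 2\right)}{2 \left(1 - 178 \left(-8 - 178 + 2 \cdot 4 \cdot 2\right)\right)} 3 = \frac{\left(8 - 178\right) \left(-8 - 178 + 2 \cdot 8\right)}{2 \left(1 - 178 \left(-8 - 178 + 2 \cdot 8\right)\right)} 3 = \frac{1}{2} \frac{1}{1 - 178 \left(-8 - 178 + 16\right)} \left(-170\right) \left(-8 - 178 + 16\right) 3 = \frac{1}{2} \frac{1}{1 - -30260} \left(-170\right) \left(-170\right) 3 = \frac{1}{2} \frac{1}{1 + 30260} \left(-170\right) \left(-170\right) 3 = \frac{1}{2} \cdot \frac{1}{30261} \left(-170\right) \left(-170\right) 3 = \frac{14450}{30261} \cdot 3 = \frac{14450}{10087}$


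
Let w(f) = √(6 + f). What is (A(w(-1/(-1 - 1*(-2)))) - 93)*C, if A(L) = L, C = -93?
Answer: 8649 - 93*√5 ≈ 8441.0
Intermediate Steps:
(A(w(-1/(-1 - 1*(-2)))) - 93)*C = (√(6 - 1/(-1 - 1*(-2))) - 93)*(-93) = (√(6 - 1/(-1 + 2)) - 93)*(-93) = (√(6 - 1/1) - 93)*(-93) = (√(6 - 1*1) - 93)*(-93) = (√(6 - 1) - 93)*(-93) = (√5 - 93)*(-93) = (-93 + √5)*(-93) = 8649 - 93*√5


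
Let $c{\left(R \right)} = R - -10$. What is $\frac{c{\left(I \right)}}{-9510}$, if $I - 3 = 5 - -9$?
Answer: $- \frac{9}{3170} \approx -0.0028391$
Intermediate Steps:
$I = 17$ ($I = 3 + \left(5 - -9\right) = 3 + \left(5 + 9\right) = 3 + 14 = 17$)
$c{\left(R \right)} = 10 + R$ ($c{\left(R \right)} = R + 10 = 10 + R$)
$\frac{c{\left(I \right)}}{-9510} = \frac{10 + 17}{-9510} = \left(- \frac{1}{9510}\right) 27 = - \frac{9}{3170}$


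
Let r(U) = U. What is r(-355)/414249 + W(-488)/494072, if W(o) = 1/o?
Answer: -85593447529/99878389980864 ≈ -0.00085698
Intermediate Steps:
r(-355)/414249 + W(-488)/494072 = -355/414249 + 1/(-488*494072) = -355*1/414249 - 1/488*1/494072 = -355/414249 - 1/241107136 = -85593447529/99878389980864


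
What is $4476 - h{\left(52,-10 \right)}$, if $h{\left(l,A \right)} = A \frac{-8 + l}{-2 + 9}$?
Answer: $\frac{31772}{7} \approx 4538.9$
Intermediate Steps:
$h{\left(l,A \right)} = A \left(- \frac{8}{7} + \frac{l}{7}\right)$ ($h{\left(l,A \right)} = A \frac{-8 + l}{7} = A \left(-8 + l\right) \frac{1}{7} = A \left(- \frac{8}{7} + \frac{l}{7}\right)$)
$4476 - h{\left(52,-10 \right)} = 4476 - \frac{1}{7} \left(-10\right) \left(-8 + 52\right) = 4476 - \frac{1}{7} \left(-10\right) 44 = 4476 - - \frac{440}{7} = 4476 + \frac{440}{7} = \frac{31772}{7}$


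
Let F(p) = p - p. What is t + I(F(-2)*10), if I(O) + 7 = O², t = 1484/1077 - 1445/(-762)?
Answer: -1019215/273558 ≈ -3.7258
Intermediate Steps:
t = 895691/273558 (t = 1484*(1/1077) - 1445*(-1/762) = 1484/1077 + 1445/762 = 895691/273558 ≈ 3.2742)
F(p) = 0
I(O) = -7 + O²
t + I(F(-2)*10) = 895691/273558 + (-7 + (0*10)²) = 895691/273558 + (-7 + 0²) = 895691/273558 + (-7 + 0) = 895691/273558 - 7 = -1019215/273558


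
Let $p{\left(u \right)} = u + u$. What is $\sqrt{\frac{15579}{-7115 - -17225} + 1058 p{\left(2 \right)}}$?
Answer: $\frac{\sqrt{48079901210}}{3370} \approx 65.066$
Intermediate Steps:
$p{\left(u \right)} = 2 u$
$\sqrt{\frac{15579}{-7115 - -17225} + 1058 p{\left(2 \right)}} = \sqrt{\frac{15579}{-7115 - -17225} + 1058 \cdot 2 \cdot 2} = \sqrt{\frac{15579}{-7115 + 17225} + 1058 \cdot 4} = \sqrt{\frac{15579}{10110} + 4232} = \sqrt{15579 \cdot \frac{1}{10110} + 4232} = \sqrt{\frac{5193}{3370} + 4232} = \sqrt{\frac{14267033}{3370}} = \frac{\sqrt{48079901210}}{3370}$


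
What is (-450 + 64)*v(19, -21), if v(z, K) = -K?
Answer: -8106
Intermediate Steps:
(-450 + 64)*v(19, -21) = (-450 + 64)*(-1*(-21)) = -386*21 = -8106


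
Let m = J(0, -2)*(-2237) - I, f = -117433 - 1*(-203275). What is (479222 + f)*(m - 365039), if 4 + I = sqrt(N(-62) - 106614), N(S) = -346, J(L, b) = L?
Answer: -206268137240 - 2260256*I*sqrt(6685) ≈ -2.0627e+11 - 1.848e+8*I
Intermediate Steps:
f = 85842 (f = -117433 + 203275 = 85842)
I = -4 + 4*I*sqrt(6685) (I = -4 + sqrt(-346 - 106614) = -4 + sqrt(-106960) = -4 + 4*I*sqrt(6685) ≈ -4.0 + 327.05*I)
m = 4 - 4*I*sqrt(6685) (m = 0*(-2237) - (-4 + 4*I*sqrt(6685)) = 0 + (4 - 4*I*sqrt(6685)) = 4 - 4*I*sqrt(6685) ≈ 4.0 - 327.05*I)
(479222 + f)*(m - 365039) = (479222 + 85842)*((4 - 4*I*sqrt(6685)) - 365039) = 565064*(-365035 - 4*I*sqrt(6685)) = -206268137240 - 2260256*I*sqrt(6685)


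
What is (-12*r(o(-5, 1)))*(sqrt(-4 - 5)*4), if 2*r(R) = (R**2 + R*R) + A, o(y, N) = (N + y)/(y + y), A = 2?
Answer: -4176*I/25 ≈ -167.04*I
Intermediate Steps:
o(y, N) = (N + y)/(2*y) (o(y, N) = (N + y)/((2*y)) = (N + y)*(1/(2*y)) = (N + y)/(2*y))
r(R) = 1 + R**2 (r(R) = ((R**2 + R*R) + 2)/2 = ((R**2 + R**2) + 2)/2 = (2*R**2 + 2)/2 = (2 + 2*R**2)/2 = 1 + R**2)
(-12*r(o(-5, 1)))*(sqrt(-4 - 5)*4) = (-12*(1 + ((1/2)*(1 - 5)/(-5))**2))*(sqrt(-4 - 5)*4) = (-12*(1 + ((1/2)*(-1/5)*(-4))**2))*(sqrt(-9)*4) = (-12*(1 + (2/5)**2))*((3*I)*4) = (-12*(1 + 4/25))*(12*I) = (-12*29/25)*(12*I) = -4176*I/25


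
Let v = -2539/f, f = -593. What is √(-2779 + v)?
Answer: 4*I*√60982934/593 ≈ 52.676*I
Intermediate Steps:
v = 2539/593 (v = -2539/(-593) = -2539*(-1/593) = 2539/593 ≈ 4.2816)
√(-2779 + v) = √(-2779 + 2539/593) = √(-1645408/593) = 4*I*√60982934/593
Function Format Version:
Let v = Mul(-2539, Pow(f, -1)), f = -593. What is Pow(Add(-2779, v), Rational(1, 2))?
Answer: Mul(Rational(4, 593), I, Pow(60982934, Rational(1, 2))) ≈ Mul(52.676, I)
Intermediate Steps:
v = Rational(2539, 593) (v = Mul(-2539, Pow(-593, -1)) = Mul(-2539, Rational(-1, 593)) = Rational(2539, 593) ≈ 4.2816)
Pow(Add(-2779, v), Rational(1, 2)) = Pow(Add(-2779, Rational(2539, 593)), Rational(1, 2)) = Pow(Rational(-1645408, 593), Rational(1, 2)) = Mul(Rational(4, 593), I, Pow(60982934, Rational(1, 2)))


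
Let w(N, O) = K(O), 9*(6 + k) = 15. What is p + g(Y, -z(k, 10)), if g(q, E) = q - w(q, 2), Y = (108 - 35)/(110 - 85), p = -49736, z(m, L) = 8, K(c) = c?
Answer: -1243377/25 ≈ -49735.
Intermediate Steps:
k = -13/3 (k = -6 + (⅑)*15 = -6 + 5/3 = -13/3 ≈ -4.3333)
w(N, O) = O
Y = 73/25 ≈ 2.9200
g(q, E) = -2 + q (g(q, E) = q - 1*2 = q - 2 = -2 + q)
p + g(Y, -z(k, 10)) = -49736 + (-2 + 73/25) = -49736 + 23/25 = -1243377/25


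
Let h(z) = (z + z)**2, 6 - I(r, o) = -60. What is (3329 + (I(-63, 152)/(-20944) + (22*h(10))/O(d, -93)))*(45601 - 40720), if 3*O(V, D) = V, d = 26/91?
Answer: 444825078405/952 ≈ 4.6725e+8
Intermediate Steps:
I(r, o) = 66 (I(r, o) = 6 - 1*(-60) = 6 + 60 = 66)
d = 2/7 (d = 26*(1/91) = 2/7 ≈ 0.28571)
h(z) = 4*z**2 (h(z) = (2*z)**2 = 4*z**2)
O(V, D) = V/3
(3329 + (I(-63, 152)/(-20944) + (22*h(10))/O(d, -93)))*(45601 - 40720) = (3329 + (66/(-20944) + (22*(4*10**2))/(((1/3)*(2/7)))))*(45601 - 40720) = (3329 + (66*(-1/20944) + (22*(4*100))/(2/21)))*4881 = (3329 + (-3/952 + (22*400)*(21/2)))*4881 = (3329 + (-3/952 + 8800*(21/2)))*4881 = (3329 + (-3/952 + 92400))*4881 = (3329 + 87964797/952)*4881 = (91134005/952)*4881 = 444825078405/952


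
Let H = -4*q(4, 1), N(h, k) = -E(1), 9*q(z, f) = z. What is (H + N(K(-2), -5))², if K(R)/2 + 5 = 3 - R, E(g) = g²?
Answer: 625/81 ≈ 7.7160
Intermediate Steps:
q(z, f) = z/9
K(R) = -4 - 2*R (K(R) = -10 + 2*(3 - R) = -10 + (6 - 2*R) = -4 - 2*R)
N(h, k) = -1 (N(h, k) = -1*1² = -1*1 = -1)
H = -16/9 (H = -4*4/9 = -16/9 ≈ -1.7778)
(H + N(K(-2), -5))² = (-16/9 - 1)² = (-25/9)² = 625/81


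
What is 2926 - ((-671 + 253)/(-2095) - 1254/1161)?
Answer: 2373012334/810765 ≈ 2926.9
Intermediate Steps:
2926 - ((-671 + 253)/(-2095) - 1254/1161) = 2926 - (-418*(-1/2095) - 1254*1/1161) = 2926 - (418/2095 - 418/387) = 2926 - 1*(-713944/810765) = 2926 + 713944/810765 = 2373012334/810765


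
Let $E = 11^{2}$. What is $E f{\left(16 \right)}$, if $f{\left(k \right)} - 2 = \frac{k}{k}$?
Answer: $363$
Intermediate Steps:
$f{\left(k \right)} = 3$ ($f{\left(k \right)} = 2 + \frac{k}{k} = 2 + 1 = 3$)
$E = 121$
$E f{\left(16 \right)} = 121 \cdot 3 = 363$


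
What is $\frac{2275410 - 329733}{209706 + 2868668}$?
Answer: $\frac{1945677}{3078374} \approx 0.63205$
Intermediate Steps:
$\frac{2275410 - 329733}{209706 + 2868668} = \frac{1945677}{3078374}$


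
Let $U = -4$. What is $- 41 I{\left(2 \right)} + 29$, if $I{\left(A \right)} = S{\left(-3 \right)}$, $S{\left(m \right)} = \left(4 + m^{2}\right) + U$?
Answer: $-340$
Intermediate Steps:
$S{\left(m \right)} = m^{2}$ ($S{\left(m \right)} = \left(4 + m^{2}\right) - 4 = m^{2}$)
$I{\left(A \right)} = 9$ ($I{\left(A \right)} = \left(-3\right)^{2} = 9$)
$- 41 I{\left(2 \right)} + 29 = \left(-41\right) 9 + 29 = -369 + 29 = -340$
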